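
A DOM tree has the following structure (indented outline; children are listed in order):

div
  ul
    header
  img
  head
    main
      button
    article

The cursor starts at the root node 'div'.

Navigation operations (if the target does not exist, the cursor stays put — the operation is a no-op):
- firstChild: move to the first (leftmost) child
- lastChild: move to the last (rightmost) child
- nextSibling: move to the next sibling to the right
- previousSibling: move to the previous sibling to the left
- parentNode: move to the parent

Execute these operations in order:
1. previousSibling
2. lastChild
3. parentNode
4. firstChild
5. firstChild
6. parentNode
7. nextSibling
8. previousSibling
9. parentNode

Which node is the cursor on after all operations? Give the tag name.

Answer: div

Derivation:
After 1 (previousSibling): div (no-op, stayed)
After 2 (lastChild): head
After 3 (parentNode): div
After 4 (firstChild): ul
After 5 (firstChild): header
After 6 (parentNode): ul
After 7 (nextSibling): img
After 8 (previousSibling): ul
After 9 (parentNode): div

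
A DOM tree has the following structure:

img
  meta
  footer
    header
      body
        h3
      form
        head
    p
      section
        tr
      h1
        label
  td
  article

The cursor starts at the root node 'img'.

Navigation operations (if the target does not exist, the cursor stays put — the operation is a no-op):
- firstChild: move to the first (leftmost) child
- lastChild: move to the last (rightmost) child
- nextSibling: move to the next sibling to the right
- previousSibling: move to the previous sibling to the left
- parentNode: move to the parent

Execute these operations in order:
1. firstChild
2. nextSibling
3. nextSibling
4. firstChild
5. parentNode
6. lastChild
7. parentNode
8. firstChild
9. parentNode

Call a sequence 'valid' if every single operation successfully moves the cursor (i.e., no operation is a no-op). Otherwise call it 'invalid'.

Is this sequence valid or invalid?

Answer: invalid

Derivation:
After 1 (firstChild): meta
After 2 (nextSibling): footer
After 3 (nextSibling): td
After 4 (firstChild): td (no-op, stayed)
After 5 (parentNode): img
After 6 (lastChild): article
After 7 (parentNode): img
After 8 (firstChild): meta
After 9 (parentNode): img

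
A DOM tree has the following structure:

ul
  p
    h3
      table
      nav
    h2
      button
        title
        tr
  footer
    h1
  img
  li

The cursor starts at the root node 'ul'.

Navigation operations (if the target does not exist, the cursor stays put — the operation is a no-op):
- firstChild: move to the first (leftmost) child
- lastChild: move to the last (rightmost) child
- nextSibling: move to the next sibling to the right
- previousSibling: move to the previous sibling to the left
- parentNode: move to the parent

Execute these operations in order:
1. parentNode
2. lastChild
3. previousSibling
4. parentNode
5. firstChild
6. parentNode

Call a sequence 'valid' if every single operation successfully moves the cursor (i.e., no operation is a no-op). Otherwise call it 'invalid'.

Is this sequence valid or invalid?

After 1 (parentNode): ul (no-op, stayed)
After 2 (lastChild): li
After 3 (previousSibling): img
After 4 (parentNode): ul
After 5 (firstChild): p
After 6 (parentNode): ul

Answer: invalid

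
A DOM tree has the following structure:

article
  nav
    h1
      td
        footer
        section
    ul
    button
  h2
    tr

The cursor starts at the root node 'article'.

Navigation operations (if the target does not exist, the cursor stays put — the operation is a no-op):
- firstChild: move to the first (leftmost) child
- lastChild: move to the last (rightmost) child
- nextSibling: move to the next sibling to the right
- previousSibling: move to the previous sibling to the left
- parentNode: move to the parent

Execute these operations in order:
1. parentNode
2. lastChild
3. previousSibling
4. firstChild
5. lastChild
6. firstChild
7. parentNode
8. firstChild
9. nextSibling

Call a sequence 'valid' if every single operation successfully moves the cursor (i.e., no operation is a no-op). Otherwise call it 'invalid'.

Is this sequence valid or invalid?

After 1 (parentNode): article (no-op, stayed)
After 2 (lastChild): h2
After 3 (previousSibling): nav
After 4 (firstChild): h1
After 5 (lastChild): td
After 6 (firstChild): footer
After 7 (parentNode): td
After 8 (firstChild): footer
After 9 (nextSibling): section

Answer: invalid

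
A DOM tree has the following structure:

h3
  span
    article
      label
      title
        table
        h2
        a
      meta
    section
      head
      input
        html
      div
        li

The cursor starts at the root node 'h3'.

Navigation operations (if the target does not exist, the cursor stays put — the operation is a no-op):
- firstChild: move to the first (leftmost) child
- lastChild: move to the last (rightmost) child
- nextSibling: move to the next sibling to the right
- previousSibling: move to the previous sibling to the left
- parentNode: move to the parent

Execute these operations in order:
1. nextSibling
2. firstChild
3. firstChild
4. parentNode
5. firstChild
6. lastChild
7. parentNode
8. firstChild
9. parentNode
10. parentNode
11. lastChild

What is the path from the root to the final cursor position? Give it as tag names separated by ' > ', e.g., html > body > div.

After 1 (nextSibling): h3 (no-op, stayed)
After 2 (firstChild): span
After 3 (firstChild): article
After 4 (parentNode): span
After 5 (firstChild): article
After 6 (lastChild): meta
After 7 (parentNode): article
After 8 (firstChild): label
After 9 (parentNode): article
After 10 (parentNode): span
After 11 (lastChild): section

Answer: h3 > span > section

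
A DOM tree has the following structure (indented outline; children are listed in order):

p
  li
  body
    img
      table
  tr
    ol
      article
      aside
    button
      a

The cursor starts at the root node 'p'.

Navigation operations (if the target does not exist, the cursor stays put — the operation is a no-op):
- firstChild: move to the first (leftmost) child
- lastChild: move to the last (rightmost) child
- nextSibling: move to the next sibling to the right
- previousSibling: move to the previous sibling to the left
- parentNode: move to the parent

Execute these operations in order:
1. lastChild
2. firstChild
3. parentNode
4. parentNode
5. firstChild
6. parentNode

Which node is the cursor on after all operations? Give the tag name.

Answer: p

Derivation:
After 1 (lastChild): tr
After 2 (firstChild): ol
After 3 (parentNode): tr
After 4 (parentNode): p
After 5 (firstChild): li
After 6 (parentNode): p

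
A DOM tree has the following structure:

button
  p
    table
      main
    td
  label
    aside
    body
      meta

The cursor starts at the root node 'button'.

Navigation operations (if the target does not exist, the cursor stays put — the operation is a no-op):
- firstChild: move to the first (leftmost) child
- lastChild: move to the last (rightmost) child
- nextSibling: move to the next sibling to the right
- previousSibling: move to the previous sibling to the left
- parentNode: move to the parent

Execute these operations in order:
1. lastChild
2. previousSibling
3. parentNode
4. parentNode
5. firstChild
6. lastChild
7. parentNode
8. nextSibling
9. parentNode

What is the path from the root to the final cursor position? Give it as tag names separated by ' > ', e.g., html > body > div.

After 1 (lastChild): label
After 2 (previousSibling): p
After 3 (parentNode): button
After 4 (parentNode): button (no-op, stayed)
After 5 (firstChild): p
After 6 (lastChild): td
After 7 (parentNode): p
After 8 (nextSibling): label
After 9 (parentNode): button

Answer: button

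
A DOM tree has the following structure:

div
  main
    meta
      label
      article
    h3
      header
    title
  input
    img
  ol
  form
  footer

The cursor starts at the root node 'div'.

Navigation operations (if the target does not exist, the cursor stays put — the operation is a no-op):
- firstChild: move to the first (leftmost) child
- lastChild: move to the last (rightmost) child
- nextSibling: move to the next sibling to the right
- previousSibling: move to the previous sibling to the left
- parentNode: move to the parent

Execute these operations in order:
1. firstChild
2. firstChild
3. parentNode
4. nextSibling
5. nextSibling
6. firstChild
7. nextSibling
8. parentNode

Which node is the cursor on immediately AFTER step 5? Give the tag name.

After 1 (firstChild): main
After 2 (firstChild): meta
After 3 (parentNode): main
After 4 (nextSibling): input
After 5 (nextSibling): ol

Answer: ol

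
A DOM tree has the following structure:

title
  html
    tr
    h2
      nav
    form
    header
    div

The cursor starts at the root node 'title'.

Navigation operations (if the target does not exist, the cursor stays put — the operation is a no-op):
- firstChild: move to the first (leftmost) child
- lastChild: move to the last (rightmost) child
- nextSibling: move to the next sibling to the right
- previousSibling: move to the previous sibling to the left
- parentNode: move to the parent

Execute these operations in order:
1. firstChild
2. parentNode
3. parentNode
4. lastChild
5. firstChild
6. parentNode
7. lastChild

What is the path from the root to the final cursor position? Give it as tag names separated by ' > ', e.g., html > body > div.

After 1 (firstChild): html
After 2 (parentNode): title
After 3 (parentNode): title (no-op, stayed)
After 4 (lastChild): html
After 5 (firstChild): tr
After 6 (parentNode): html
After 7 (lastChild): div

Answer: title > html > div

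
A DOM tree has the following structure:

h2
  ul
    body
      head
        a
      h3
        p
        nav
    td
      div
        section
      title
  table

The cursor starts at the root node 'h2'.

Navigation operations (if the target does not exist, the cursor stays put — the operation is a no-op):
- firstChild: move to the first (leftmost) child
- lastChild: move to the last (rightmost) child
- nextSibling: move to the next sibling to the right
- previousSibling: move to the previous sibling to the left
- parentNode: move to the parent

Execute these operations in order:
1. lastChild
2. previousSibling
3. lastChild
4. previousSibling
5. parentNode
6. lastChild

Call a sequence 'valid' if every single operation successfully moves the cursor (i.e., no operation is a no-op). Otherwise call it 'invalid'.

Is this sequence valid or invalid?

Answer: valid

Derivation:
After 1 (lastChild): table
After 2 (previousSibling): ul
After 3 (lastChild): td
After 4 (previousSibling): body
After 5 (parentNode): ul
After 6 (lastChild): td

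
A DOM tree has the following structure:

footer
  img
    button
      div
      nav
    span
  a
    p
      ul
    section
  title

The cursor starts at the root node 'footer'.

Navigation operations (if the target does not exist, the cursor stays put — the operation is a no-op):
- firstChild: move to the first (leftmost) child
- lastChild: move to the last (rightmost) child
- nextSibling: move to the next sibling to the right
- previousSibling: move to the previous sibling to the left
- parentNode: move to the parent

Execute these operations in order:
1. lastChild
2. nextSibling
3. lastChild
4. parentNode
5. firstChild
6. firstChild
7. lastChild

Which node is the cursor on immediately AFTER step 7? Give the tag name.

After 1 (lastChild): title
After 2 (nextSibling): title (no-op, stayed)
After 3 (lastChild): title (no-op, stayed)
After 4 (parentNode): footer
After 5 (firstChild): img
After 6 (firstChild): button
After 7 (lastChild): nav

Answer: nav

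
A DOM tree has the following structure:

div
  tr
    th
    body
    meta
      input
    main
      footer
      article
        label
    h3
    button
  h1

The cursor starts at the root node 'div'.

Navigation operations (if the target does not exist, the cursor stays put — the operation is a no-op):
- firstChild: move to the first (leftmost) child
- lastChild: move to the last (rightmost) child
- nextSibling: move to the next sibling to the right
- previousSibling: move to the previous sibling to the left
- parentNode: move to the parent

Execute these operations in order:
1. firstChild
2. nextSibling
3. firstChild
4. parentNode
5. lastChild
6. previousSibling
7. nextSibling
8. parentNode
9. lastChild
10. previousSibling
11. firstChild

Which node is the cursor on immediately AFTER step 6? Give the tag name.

After 1 (firstChild): tr
After 2 (nextSibling): h1
After 3 (firstChild): h1 (no-op, stayed)
After 4 (parentNode): div
After 5 (lastChild): h1
After 6 (previousSibling): tr

Answer: tr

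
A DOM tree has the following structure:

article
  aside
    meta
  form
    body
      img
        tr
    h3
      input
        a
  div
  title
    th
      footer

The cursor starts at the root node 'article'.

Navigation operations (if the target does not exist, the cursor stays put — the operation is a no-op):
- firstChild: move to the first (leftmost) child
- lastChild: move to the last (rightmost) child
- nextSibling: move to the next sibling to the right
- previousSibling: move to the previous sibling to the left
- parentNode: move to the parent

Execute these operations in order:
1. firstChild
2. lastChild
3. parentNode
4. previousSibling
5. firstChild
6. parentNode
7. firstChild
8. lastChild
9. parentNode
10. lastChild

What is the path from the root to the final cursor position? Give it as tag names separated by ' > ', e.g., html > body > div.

Answer: article > aside > meta

Derivation:
After 1 (firstChild): aside
After 2 (lastChild): meta
After 3 (parentNode): aside
After 4 (previousSibling): aside (no-op, stayed)
After 5 (firstChild): meta
After 6 (parentNode): aside
After 7 (firstChild): meta
After 8 (lastChild): meta (no-op, stayed)
After 9 (parentNode): aside
After 10 (lastChild): meta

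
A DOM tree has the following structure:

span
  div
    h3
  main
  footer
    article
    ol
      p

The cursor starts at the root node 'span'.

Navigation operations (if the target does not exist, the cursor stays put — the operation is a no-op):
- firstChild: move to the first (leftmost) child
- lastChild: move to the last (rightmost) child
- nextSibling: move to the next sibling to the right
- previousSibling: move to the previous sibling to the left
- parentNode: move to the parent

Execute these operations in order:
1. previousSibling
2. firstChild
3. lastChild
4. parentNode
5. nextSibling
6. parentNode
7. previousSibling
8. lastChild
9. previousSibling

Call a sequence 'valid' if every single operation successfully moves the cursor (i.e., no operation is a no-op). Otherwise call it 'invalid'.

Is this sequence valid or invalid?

Answer: invalid

Derivation:
After 1 (previousSibling): span (no-op, stayed)
After 2 (firstChild): div
After 3 (lastChild): h3
After 4 (parentNode): div
After 5 (nextSibling): main
After 6 (parentNode): span
After 7 (previousSibling): span (no-op, stayed)
After 8 (lastChild): footer
After 9 (previousSibling): main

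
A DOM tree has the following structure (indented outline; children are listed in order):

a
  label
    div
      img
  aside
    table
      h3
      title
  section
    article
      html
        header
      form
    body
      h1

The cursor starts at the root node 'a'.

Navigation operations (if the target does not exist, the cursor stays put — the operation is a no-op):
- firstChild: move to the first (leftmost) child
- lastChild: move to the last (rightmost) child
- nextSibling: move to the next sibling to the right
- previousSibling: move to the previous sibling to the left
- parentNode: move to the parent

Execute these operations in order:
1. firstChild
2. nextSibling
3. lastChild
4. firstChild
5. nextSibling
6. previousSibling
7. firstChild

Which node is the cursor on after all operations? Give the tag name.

Answer: h3

Derivation:
After 1 (firstChild): label
After 2 (nextSibling): aside
After 3 (lastChild): table
After 4 (firstChild): h3
After 5 (nextSibling): title
After 6 (previousSibling): h3
After 7 (firstChild): h3 (no-op, stayed)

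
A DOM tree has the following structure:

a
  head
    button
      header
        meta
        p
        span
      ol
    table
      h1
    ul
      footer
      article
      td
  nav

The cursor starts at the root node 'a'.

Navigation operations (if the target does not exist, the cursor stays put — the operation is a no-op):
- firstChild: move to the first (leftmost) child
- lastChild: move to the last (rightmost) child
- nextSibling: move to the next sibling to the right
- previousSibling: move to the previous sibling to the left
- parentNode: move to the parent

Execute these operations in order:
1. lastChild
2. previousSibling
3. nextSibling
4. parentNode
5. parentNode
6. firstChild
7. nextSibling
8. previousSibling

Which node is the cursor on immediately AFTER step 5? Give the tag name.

After 1 (lastChild): nav
After 2 (previousSibling): head
After 3 (nextSibling): nav
After 4 (parentNode): a
After 5 (parentNode): a (no-op, stayed)

Answer: a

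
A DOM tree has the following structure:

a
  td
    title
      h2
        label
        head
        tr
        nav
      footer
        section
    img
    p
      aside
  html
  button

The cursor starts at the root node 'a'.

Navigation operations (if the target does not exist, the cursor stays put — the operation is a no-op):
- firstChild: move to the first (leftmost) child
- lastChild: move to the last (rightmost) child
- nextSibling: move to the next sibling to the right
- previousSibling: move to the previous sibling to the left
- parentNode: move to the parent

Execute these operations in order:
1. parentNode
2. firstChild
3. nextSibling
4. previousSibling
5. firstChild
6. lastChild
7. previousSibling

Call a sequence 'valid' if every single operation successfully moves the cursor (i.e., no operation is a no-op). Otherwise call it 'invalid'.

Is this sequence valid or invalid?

Answer: invalid

Derivation:
After 1 (parentNode): a (no-op, stayed)
After 2 (firstChild): td
After 3 (nextSibling): html
After 4 (previousSibling): td
After 5 (firstChild): title
After 6 (lastChild): footer
After 7 (previousSibling): h2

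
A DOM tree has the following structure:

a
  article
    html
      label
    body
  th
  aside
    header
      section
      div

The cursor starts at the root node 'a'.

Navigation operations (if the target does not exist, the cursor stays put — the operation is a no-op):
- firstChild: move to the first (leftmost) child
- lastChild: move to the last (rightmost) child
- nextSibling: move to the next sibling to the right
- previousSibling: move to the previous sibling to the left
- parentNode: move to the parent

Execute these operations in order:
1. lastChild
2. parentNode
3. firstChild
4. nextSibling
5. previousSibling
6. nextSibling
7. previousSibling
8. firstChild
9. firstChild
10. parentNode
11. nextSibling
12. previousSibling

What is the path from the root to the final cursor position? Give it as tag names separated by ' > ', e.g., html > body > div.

After 1 (lastChild): aside
After 2 (parentNode): a
After 3 (firstChild): article
After 4 (nextSibling): th
After 5 (previousSibling): article
After 6 (nextSibling): th
After 7 (previousSibling): article
After 8 (firstChild): html
After 9 (firstChild): label
After 10 (parentNode): html
After 11 (nextSibling): body
After 12 (previousSibling): html

Answer: a > article > html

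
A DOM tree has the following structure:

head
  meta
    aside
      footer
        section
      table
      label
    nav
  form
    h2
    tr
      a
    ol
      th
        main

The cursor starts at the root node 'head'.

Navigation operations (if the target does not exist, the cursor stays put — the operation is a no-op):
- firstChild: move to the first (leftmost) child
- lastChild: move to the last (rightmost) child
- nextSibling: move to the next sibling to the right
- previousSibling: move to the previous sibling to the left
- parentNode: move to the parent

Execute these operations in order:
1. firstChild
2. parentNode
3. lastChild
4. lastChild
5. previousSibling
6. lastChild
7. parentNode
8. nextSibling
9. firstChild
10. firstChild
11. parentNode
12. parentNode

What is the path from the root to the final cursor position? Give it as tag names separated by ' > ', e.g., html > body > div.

Answer: head > form > ol

Derivation:
After 1 (firstChild): meta
After 2 (parentNode): head
After 3 (lastChild): form
After 4 (lastChild): ol
After 5 (previousSibling): tr
After 6 (lastChild): a
After 7 (parentNode): tr
After 8 (nextSibling): ol
After 9 (firstChild): th
After 10 (firstChild): main
After 11 (parentNode): th
After 12 (parentNode): ol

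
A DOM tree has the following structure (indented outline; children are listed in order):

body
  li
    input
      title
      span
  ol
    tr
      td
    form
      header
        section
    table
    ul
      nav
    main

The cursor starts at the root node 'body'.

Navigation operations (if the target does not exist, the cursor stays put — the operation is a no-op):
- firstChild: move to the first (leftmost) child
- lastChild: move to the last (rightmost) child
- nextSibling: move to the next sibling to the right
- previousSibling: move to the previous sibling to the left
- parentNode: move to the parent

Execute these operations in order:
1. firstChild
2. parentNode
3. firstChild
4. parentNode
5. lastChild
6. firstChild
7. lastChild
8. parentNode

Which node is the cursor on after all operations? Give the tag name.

Answer: tr

Derivation:
After 1 (firstChild): li
After 2 (parentNode): body
After 3 (firstChild): li
After 4 (parentNode): body
After 5 (lastChild): ol
After 6 (firstChild): tr
After 7 (lastChild): td
After 8 (parentNode): tr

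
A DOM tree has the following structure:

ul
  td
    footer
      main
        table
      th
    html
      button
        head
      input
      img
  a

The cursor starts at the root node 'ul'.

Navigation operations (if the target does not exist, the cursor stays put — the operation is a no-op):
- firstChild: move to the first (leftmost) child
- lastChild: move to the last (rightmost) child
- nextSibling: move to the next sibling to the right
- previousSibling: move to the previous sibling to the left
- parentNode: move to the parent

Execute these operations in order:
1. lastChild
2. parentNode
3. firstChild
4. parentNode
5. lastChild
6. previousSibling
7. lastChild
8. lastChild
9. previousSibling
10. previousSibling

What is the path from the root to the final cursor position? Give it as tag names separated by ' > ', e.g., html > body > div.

After 1 (lastChild): a
After 2 (parentNode): ul
After 3 (firstChild): td
After 4 (parentNode): ul
After 5 (lastChild): a
After 6 (previousSibling): td
After 7 (lastChild): html
After 8 (lastChild): img
After 9 (previousSibling): input
After 10 (previousSibling): button

Answer: ul > td > html > button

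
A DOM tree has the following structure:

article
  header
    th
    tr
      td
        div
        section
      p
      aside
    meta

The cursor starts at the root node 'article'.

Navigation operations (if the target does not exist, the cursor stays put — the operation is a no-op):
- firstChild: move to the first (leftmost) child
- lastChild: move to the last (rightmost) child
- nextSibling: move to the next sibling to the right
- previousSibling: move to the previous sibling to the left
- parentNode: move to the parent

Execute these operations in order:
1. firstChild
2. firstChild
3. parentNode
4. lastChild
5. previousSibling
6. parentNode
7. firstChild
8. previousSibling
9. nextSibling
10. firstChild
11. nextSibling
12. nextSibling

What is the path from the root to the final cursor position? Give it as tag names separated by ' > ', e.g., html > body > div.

After 1 (firstChild): header
After 2 (firstChild): th
After 3 (parentNode): header
After 4 (lastChild): meta
After 5 (previousSibling): tr
After 6 (parentNode): header
After 7 (firstChild): th
After 8 (previousSibling): th (no-op, stayed)
After 9 (nextSibling): tr
After 10 (firstChild): td
After 11 (nextSibling): p
After 12 (nextSibling): aside

Answer: article > header > tr > aside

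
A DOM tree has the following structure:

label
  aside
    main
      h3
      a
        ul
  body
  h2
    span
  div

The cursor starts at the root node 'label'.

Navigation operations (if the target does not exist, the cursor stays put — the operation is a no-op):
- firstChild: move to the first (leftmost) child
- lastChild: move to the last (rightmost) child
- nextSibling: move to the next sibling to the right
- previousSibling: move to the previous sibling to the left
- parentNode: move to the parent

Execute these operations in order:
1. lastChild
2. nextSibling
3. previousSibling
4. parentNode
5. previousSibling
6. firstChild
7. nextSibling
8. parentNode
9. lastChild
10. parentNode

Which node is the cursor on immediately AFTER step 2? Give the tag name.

Answer: div

Derivation:
After 1 (lastChild): div
After 2 (nextSibling): div (no-op, stayed)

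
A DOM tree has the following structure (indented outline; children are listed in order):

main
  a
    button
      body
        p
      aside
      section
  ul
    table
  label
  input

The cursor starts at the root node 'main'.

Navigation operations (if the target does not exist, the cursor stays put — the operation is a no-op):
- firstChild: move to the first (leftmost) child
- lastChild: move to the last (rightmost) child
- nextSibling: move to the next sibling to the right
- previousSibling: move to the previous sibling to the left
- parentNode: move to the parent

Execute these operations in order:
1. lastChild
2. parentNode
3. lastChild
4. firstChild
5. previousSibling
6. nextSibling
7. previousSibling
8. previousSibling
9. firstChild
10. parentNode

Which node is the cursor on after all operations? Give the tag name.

Answer: ul

Derivation:
After 1 (lastChild): input
After 2 (parentNode): main
After 3 (lastChild): input
After 4 (firstChild): input (no-op, stayed)
After 5 (previousSibling): label
After 6 (nextSibling): input
After 7 (previousSibling): label
After 8 (previousSibling): ul
After 9 (firstChild): table
After 10 (parentNode): ul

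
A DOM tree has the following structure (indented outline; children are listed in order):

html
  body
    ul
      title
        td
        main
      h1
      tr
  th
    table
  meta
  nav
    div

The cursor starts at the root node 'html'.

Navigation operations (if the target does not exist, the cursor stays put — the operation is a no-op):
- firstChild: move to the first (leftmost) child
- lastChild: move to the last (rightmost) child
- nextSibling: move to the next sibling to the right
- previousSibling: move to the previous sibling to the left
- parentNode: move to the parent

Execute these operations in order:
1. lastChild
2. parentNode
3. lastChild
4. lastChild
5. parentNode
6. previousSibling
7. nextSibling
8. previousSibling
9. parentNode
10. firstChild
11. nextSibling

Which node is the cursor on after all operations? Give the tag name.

After 1 (lastChild): nav
After 2 (parentNode): html
After 3 (lastChild): nav
After 4 (lastChild): div
After 5 (parentNode): nav
After 6 (previousSibling): meta
After 7 (nextSibling): nav
After 8 (previousSibling): meta
After 9 (parentNode): html
After 10 (firstChild): body
After 11 (nextSibling): th

Answer: th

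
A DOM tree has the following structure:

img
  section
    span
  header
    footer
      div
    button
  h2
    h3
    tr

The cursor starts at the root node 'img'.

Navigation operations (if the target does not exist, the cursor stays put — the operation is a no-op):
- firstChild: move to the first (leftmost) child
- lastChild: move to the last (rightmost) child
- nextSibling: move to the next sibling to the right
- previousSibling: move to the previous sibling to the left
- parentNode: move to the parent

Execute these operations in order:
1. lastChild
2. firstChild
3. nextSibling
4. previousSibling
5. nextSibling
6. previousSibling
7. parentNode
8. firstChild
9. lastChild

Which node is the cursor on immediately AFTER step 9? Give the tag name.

Answer: h3

Derivation:
After 1 (lastChild): h2
After 2 (firstChild): h3
After 3 (nextSibling): tr
After 4 (previousSibling): h3
After 5 (nextSibling): tr
After 6 (previousSibling): h3
After 7 (parentNode): h2
After 8 (firstChild): h3
After 9 (lastChild): h3 (no-op, stayed)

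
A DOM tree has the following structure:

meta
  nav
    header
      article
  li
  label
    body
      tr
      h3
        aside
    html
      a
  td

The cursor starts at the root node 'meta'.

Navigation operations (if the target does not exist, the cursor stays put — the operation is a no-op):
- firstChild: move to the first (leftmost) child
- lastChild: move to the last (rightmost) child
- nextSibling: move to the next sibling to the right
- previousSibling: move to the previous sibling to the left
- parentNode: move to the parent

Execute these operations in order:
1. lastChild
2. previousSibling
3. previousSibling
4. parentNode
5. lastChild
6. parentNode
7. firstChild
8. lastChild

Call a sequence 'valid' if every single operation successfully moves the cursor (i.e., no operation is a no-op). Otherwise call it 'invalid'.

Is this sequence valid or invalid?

Answer: valid

Derivation:
After 1 (lastChild): td
After 2 (previousSibling): label
After 3 (previousSibling): li
After 4 (parentNode): meta
After 5 (lastChild): td
After 6 (parentNode): meta
After 7 (firstChild): nav
After 8 (lastChild): header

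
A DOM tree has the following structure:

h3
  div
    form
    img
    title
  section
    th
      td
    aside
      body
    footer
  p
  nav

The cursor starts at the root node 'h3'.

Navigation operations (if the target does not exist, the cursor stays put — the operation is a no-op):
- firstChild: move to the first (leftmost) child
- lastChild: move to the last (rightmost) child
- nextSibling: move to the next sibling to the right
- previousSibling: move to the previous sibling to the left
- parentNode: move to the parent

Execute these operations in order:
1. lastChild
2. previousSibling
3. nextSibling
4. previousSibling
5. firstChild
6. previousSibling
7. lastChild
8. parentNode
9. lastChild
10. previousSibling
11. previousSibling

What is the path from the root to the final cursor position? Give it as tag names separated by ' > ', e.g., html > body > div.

Answer: h3 > section > th

Derivation:
After 1 (lastChild): nav
After 2 (previousSibling): p
After 3 (nextSibling): nav
After 4 (previousSibling): p
After 5 (firstChild): p (no-op, stayed)
After 6 (previousSibling): section
After 7 (lastChild): footer
After 8 (parentNode): section
After 9 (lastChild): footer
After 10 (previousSibling): aside
After 11 (previousSibling): th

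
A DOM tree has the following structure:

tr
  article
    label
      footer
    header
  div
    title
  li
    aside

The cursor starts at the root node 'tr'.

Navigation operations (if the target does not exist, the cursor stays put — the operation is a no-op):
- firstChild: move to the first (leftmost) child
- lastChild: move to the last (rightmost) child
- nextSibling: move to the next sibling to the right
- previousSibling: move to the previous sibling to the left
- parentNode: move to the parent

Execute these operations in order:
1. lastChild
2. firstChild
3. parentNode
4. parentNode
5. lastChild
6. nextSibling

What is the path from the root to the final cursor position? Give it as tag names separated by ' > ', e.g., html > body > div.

After 1 (lastChild): li
After 2 (firstChild): aside
After 3 (parentNode): li
After 4 (parentNode): tr
After 5 (lastChild): li
After 6 (nextSibling): li (no-op, stayed)

Answer: tr > li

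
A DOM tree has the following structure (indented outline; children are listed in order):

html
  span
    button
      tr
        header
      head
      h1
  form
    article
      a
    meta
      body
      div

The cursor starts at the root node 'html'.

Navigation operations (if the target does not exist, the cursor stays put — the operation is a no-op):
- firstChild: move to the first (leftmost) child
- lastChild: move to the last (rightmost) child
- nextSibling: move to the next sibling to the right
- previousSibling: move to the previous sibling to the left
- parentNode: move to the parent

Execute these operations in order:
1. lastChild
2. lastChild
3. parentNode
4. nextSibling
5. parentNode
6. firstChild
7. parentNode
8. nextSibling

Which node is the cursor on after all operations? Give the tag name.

Answer: html

Derivation:
After 1 (lastChild): form
After 2 (lastChild): meta
After 3 (parentNode): form
After 4 (nextSibling): form (no-op, stayed)
After 5 (parentNode): html
After 6 (firstChild): span
After 7 (parentNode): html
After 8 (nextSibling): html (no-op, stayed)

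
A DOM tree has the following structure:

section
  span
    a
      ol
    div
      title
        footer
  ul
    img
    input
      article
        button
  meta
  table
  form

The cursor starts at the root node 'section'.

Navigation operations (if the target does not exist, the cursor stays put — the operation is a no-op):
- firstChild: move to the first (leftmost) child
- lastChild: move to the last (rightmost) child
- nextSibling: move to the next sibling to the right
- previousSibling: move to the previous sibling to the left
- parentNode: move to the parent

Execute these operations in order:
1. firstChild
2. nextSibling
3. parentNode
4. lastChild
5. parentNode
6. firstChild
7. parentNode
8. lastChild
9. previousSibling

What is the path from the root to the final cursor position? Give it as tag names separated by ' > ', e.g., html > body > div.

Answer: section > table

Derivation:
After 1 (firstChild): span
After 2 (nextSibling): ul
After 3 (parentNode): section
After 4 (lastChild): form
After 5 (parentNode): section
After 6 (firstChild): span
After 7 (parentNode): section
After 8 (lastChild): form
After 9 (previousSibling): table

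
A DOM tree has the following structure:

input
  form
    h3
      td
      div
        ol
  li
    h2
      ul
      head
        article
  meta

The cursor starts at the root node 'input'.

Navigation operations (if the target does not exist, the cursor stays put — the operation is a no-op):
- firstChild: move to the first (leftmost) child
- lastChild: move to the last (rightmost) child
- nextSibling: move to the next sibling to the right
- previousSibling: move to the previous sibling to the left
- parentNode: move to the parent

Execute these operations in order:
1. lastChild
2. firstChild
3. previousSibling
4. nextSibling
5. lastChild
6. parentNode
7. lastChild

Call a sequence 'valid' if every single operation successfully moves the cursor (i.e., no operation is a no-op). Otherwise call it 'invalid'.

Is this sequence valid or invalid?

Answer: invalid

Derivation:
After 1 (lastChild): meta
After 2 (firstChild): meta (no-op, stayed)
After 3 (previousSibling): li
After 4 (nextSibling): meta
After 5 (lastChild): meta (no-op, stayed)
After 6 (parentNode): input
After 7 (lastChild): meta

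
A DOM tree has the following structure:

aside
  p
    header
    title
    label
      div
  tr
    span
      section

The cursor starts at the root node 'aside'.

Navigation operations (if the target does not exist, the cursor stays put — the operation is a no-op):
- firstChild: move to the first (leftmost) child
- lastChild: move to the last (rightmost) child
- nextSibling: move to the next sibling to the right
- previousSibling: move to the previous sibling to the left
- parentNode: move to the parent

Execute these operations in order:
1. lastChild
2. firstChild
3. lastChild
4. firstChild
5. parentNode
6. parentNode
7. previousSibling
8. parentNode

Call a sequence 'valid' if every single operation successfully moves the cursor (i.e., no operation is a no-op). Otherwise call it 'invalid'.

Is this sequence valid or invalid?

Answer: invalid

Derivation:
After 1 (lastChild): tr
After 2 (firstChild): span
After 3 (lastChild): section
After 4 (firstChild): section (no-op, stayed)
After 5 (parentNode): span
After 6 (parentNode): tr
After 7 (previousSibling): p
After 8 (parentNode): aside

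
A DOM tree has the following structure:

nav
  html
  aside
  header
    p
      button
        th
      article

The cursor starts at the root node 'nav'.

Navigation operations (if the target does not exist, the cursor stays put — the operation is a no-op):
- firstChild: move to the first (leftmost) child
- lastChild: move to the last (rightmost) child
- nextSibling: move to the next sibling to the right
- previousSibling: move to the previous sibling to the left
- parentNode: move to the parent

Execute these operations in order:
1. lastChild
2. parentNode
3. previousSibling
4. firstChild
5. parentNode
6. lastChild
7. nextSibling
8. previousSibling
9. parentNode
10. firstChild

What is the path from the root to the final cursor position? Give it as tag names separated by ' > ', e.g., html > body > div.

After 1 (lastChild): header
After 2 (parentNode): nav
After 3 (previousSibling): nav (no-op, stayed)
After 4 (firstChild): html
After 5 (parentNode): nav
After 6 (lastChild): header
After 7 (nextSibling): header (no-op, stayed)
After 8 (previousSibling): aside
After 9 (parentNode): nav
After 10 (firstChild): html

Answer: nav > html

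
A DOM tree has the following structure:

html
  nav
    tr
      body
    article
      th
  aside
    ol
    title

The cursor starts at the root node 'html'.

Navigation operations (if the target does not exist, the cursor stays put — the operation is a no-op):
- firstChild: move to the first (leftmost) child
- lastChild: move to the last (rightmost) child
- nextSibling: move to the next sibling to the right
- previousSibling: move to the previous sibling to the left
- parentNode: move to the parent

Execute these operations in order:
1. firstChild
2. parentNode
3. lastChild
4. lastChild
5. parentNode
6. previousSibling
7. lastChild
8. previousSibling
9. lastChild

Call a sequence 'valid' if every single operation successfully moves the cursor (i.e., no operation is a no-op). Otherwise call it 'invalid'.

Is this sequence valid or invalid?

Answer: valid

Derivation:
After 1 (firstChild): nav
After 2 (parentNode): html
After 3 (lastChild): aside
After 4 (lastChild): title
After 5 (parentNode): aside
After 6 (previousSibling): nav
After 7 (lastChild): article
After 8 (previousSibling): tr
After 9 (lastChild): body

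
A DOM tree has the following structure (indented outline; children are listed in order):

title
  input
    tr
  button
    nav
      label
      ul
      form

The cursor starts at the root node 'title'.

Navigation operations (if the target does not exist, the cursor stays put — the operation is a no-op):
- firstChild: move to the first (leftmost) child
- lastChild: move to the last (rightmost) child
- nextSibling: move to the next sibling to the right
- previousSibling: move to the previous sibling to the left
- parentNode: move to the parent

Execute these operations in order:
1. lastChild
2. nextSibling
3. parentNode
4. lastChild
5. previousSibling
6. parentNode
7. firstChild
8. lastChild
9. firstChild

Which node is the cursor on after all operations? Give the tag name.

Answer: tr

Derivation:
After 1 (lastChild): button
After 2 (nextSibling): button (no-op, stayed)
After 3 (parentNode): title
After 4 (lastChild): button
After 5 (previousSibling): input
After 6 (parentNode): title
After 7 (firstChild): input
After 8 (lastChild): tr
After 9 (firstChild): tr (no-op, stayed)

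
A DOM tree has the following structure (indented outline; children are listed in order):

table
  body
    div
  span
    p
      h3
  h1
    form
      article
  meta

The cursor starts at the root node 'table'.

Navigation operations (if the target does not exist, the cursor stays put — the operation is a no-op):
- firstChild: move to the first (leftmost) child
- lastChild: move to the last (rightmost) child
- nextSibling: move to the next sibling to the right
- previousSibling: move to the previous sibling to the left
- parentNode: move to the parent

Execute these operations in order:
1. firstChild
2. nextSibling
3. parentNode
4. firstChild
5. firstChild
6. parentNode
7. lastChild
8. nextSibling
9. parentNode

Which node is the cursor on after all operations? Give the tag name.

After 1 (firstChild): body
After 2 (nextSibling): span
After 3 (parentNode): table
After 4 (firstChild): body
After 5 (firstChild): div
After 6 (parentNode): body
After 7 (lastChild): div
After 8 (nextSibling): div (no-op, stayed)
After 9 (parentNode): body

Answer: body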